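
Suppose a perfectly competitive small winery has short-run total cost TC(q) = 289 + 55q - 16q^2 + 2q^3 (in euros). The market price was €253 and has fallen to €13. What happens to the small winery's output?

MC = 55 - 32q + 6q^2; the shutdown threshold is min AVC = €23 (at q = 4).
At P = €253 ≥ min AVC, set P = MC on the rising branch: q = 9.
At P = €13 < min AVC = €23, price no longer covers variable cost at any output, so the firm shuts down: q = 0.

Output falls from 9 to 0 (the firm shuts down)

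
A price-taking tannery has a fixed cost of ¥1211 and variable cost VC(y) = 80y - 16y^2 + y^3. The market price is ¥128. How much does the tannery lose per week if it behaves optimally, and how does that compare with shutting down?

Profit = -¥59 at y = 12

AVC = 80 - 16y + y^2 has its minimum ¥16 at y = 8; price ¥128 clears that bar, so the firm operates.
With MC = 80 - 32y + 3y^2, P = MC on the upward-sloping part at y* = 12.
TR = 128·12 = 1536. TC = 1211 + 384 = 1595. Profit = 1536 − 1595 = -¥59.
Shutting down would mean losing the fixed cost of ¥1211, so operating at a loss of ¥59 is better by ¥1152.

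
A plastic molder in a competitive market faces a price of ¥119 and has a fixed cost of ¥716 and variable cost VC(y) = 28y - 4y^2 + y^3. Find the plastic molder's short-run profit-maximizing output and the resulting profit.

Profit = -¥226 at y = 7

AVC = 28 - 4y + y^2 has its minimum ¥24 at y = 2; price ¥119 clears that bar, so the firm operates.
With MC = 28 - 8y + 3y^2, P = MC on the upward-sloping part at y* = 7.
TR = 119·7 = 833. TC = 716 + 343 = 1059. Profit = 833 − 1059 = -¥226.
By producing, the firm covers all variable cost plus ¥490 of fixed cost; shutting down would lose the full ¥716.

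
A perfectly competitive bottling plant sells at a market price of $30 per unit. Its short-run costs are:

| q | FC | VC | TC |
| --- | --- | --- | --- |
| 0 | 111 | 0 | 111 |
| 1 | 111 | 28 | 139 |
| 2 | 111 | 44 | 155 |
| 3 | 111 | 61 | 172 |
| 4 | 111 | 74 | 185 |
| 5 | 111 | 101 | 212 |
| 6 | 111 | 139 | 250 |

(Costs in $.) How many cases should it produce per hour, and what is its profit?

Tabulate TR − TC: q=0: -111; q=1: -109; q=2: -95; q=3: -82; q=4: -65; q=5: -62; q=6: -70.
Profit is maximized at q = 5. AVC there is 101/5 = $20.20 ≤ P, so producing beats shutting down (which would give -$111).

q = 5; profit = -$62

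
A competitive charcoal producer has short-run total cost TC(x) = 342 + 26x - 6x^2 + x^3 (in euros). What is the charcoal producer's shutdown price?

€17 per unit

The firm shuts down when price falls below the minimum of average variable cost. AVC = VC/x = 26 - 6x + x^2.
At the minimum of AVC, MC = AVC. MC = 26 - 12x + 3x^2; setting MC = AVC gives 2x^2 - 6x = 0, so x = 3. min AVC = 17.
So the shutdown price is €17.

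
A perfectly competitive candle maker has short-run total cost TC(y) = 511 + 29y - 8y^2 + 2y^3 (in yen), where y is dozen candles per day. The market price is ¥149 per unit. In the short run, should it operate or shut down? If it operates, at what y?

Produce at y = 6

From TC, MC = TC'(y) = 29 - 16y + 6y^2 and AVC = VC/y = 29 - 8y + 2y^2.
AVC hits its minimum where MC = AVC, at y = 2, giving min AVC = 29 - 8·2 + 2·2^2 = ¥21.
Since P = ¥149 ≥ min AVC = ¥21, price covers variable cost and the firm should produce.
Solving P = MC: -120 - 16y + 6y^2 = 0 ⇒ y = -10/3 or 6. On the upward-sloping branch, y* = 6.
Check: AVC at y = 6 is ¥53 ≤ P, so revenue covers variable cost.
Profit = P·y − TC = 149·6 − 829 = ¥65.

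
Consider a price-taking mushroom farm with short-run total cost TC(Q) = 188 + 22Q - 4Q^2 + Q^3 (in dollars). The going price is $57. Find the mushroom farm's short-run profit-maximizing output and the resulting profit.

Profit = -$38 at Q = 5

AVC = 22 - 4Q + Q^2 has its minimum $18 at Q = 2; price $57 clears that bar, so the firm operates.
With MC = 22 - 8Q + 3Q^2, P = MC on the upward-sloping part at Q* = 5.
TR = 57·5 = 285. TC = 188 + 135 = 323. Profit = 285 − 323 = -$38.
By producing, the firm covers all variable cost plus $150 of fixed cost; shutting down would lose the full $188.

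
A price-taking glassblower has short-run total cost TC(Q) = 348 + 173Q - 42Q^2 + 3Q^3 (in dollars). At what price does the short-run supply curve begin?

The firm shuts down when price falls below the minimum of average variable cost. AVC = VC/Q = 173 - 42Q + 3Q^2.
dAVC/dQ = -42 + 6Q = 0 gives Q = 7. min AVC = 173 - 42·7 + 3·7^2 = 26.
So the shutdown price is $26.

$26 per unit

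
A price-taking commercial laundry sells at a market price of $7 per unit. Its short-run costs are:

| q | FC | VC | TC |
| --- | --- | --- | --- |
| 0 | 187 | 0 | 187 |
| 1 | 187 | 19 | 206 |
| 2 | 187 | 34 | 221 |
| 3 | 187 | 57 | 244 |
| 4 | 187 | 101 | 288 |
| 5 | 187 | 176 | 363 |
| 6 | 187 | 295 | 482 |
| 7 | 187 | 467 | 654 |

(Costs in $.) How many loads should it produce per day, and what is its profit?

Tabulate TR − TC: q=0: -187; q=1: -199; q=2: -207; q=3: -223; q=4: -260; q=5: -328; q=6: -440; q=7: -605.
Profit is highest at q = 0. Equivalently, the lowest AVC in the table is 34/2 ≈ $17 at q = 2, and P = $7 falls below it — price never covers variable cost, so the firm shuts down and loses only its fixed cost.

q = 0 (shut down); profit = -$187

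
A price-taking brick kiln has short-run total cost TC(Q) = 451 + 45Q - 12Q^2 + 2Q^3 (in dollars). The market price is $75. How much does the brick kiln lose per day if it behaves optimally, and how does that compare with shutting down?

AVC = 45 - 12Q + 2Q^2; min AVC = $27 at Q = 3. Since P = $75 ≥ min AVC, the firm produces.
With MC = 45 - 24Q + 6Q^2, P = MC on the upward-sloping part at Q* = 5.
TR = 75·5 = 375. TC = 451 + 175 = 626. Profit = 375 − 626 = -$251.
Shutting down would mean losing the fixed cost of $451, so operating at a loss of $251 is better by $200.

Profit = -$251 at Q = 5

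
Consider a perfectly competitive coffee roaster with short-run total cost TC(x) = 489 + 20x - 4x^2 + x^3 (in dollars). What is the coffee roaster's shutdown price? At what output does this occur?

The shutdown price is the minimum of AVC. VC = 20x - 4x^2 + x^3, so AVC = 20 - 4x + x^2.
dAVC/dx = -4 + 2x = 0 gives x = 2. min AVC = 20 - 4·2 + 2^2 = 16.
For P < $16 the firm produces nothing.

$16 per unit, at x = 2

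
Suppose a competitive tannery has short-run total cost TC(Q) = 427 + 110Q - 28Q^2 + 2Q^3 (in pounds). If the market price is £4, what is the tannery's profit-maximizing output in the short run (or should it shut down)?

Shut down

From TC, MC = TC'(Q) = 110 - 56Q + 6Q^2 and AVC = VC/Q = 110 - 28Q + 2Q^2.
AVC hits its minimum where MC = AVC, at Q = 7, giving min AVC = 110 - 28·7 + 2·7^2 = £12.
Since P = £4 < min AVC = £12, price fails to cover variable cost at any output.
Shutting down limits the loss to fixed cost, £427.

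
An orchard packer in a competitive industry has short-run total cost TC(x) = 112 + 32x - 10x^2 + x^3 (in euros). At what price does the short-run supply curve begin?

The firm shuts down when price falls below the minimum of average variable cost. AVC = VC/x = 32 - 10x + x^2.
At the minimum of AVC, MC = AVC. MC = 32 - 20x + 3x^2; setting MC = AVC gives 2x^2 - 10x = 0, so x = 5. min AVC = 7.
So the shutdown price is €7.

€7 per unit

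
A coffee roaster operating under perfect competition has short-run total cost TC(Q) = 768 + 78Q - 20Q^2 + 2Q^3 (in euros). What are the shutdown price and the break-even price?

Shutdown price = min AVC. AVC = 78 - 20Q + 2Q^2, with vertex at Q = 5 and minimum €28.
ATC = 768/Q + 78 - 20Q + 2Q^2. Setting dATC/dQ = −768/Q^2 − 20 + 4Q = 0 gives Q = 8 (since 4·8^3 − 20·8^2 = 768).
min ATC = 768/8 + 78 − 20·8 + 2·8^2 = €142. That is the break-even price.
For €28 ≤ P < €142 the firm produces at a loss; below €28 it shuts down.

Shutdown price = €28; break-even price = €142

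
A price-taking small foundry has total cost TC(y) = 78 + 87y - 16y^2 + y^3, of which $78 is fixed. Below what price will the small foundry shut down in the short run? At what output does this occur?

$23 per unit, at y = 8

The firm shuts down when price falls below the minimum of average variable cost. AVC = VC/y = 87 - 16y + y^2.
dAVC/dy = -16 + 2y = 0 gives y = 8. min AVC = 87 - 16·8 + 8^2 = 23.
So the shutdown price is $23.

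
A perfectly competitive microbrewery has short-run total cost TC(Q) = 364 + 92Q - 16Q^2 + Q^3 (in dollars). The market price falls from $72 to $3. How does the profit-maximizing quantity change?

AVC = 92 - 16Q + Q^2, minimized at Q = 8 where min AVC = $28. MC = 92 - 32Q + 3Q^2.
At P = $72 ≥ min AVC, set P = MC on the rising branch: Q = 10.
At P = $3 < min AVC = $28, price no longer covers variable cost at any output, so the firm shuts down: Q = 0.

Output falls from 10 to 0 (the firm shuts down)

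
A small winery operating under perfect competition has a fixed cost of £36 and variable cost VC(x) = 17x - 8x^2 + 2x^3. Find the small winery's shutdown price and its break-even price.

AVC = 17 - 8x + 2x^2; minimized at x = 2, giving min AVC = £9. That is the shutdown price.
ATC = 36/x + 17 - 8x + 2x^2. Setting dATC/dx = −36/x^2 − 8 + 4x = 0 gives x = 3 (since 4·3^3 − 8·3^2 = 36).
min ATC = 36/3 + 17 − 8·3 + 2·3^2 = £23. That is the break-even price.
For £9 ≤ P < £23 the firm produces at a loss; below £9 it shuts down.

Shutdown price = £9; break-even price = £23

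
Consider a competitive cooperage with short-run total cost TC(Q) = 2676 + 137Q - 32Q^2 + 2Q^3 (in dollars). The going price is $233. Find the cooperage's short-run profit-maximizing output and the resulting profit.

AVC = 137 - 32Q + 2Q^2; min AVC = $9 at Q = 8. Since P = $233 ≥ min AVC, the firm produces.
MC = 137 - 64Q + 6Q^2. Setting P = MC and taking the root on the rising branch gives Q* = 12.
TR = 233·12 = 2796. TC = 2676 + 492 = 3168. Profit = 2796 − 3168 = -$372.
That loss of $372 beats the $2676 the firm would lose by shutting down; producing recovers $2304 of fixed cost.

Profit = -$372 at Q = 12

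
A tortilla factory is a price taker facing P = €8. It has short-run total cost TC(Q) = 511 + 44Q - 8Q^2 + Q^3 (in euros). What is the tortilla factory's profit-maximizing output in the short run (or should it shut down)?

From TC, MC = TC'(Q) = 44 - 16Q + 3Q^2 and AVC = VC/Q = 44 - 8Q + Q^2.
The AVC parabola has its vertex at Q = 8/2 = 4, where AVC = 44 - 8·4 + 4^2 = €28.
With P < min AVC (€8 < €28), every unit sold adds to the loss.
Shutting down limits the loss to fixed cost, €511.

Shut down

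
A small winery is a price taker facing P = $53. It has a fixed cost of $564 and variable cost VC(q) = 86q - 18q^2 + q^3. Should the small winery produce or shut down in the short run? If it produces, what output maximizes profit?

Variable cost is VC = 86q - 18q^2 + q^3, so AVC = VC/q = 86 - 18q + q^2 and MC = dTC/dq = 86 - 36q + 3q^2.
AVC is minimized where dAVC/dq = -18 + 2q = 0, at q = 9; min AVC = 86 - 18·9 + 9^2 = $5.
Because $53 ≥ $5, revenue can cover variable cost; the firm operates.
Set P = MC: 53 = 86 - 36q + 3q^2 → 33 - 36q + 3q^2 = 0. The roots are q = 1 and q = 11; the profit-maximizing output is on the rising part of MC, so q* = 11.
Check: AVC at q = 11 is $9 ≤ P, so revenue covers variable cost.
Profit = P·q − TC = 53·11 − 663 = -$80, a loss, but smaller than the $564 fixed cost the firm would lose by shutting down.

Produce at q = 11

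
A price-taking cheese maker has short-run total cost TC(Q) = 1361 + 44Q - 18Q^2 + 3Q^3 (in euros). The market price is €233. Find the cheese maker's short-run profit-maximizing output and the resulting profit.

AVC = 44 - 18Q + 3Q^2 has its minimum €17 at Q = 3; price €233 clears that bar, so the firm operates.
With MC = 44 - 36Q + 9Q^2, P = MC on the upward-sloping part at Q* = 7.
TR = 233·7 = 1631. TC = 1361 + 455 = 1816. Profit = 1631 − 1816 = -€185.
Shutting down would mean losing the fixed cost of €1361, so operating at a loss of €185 is better by €1176.

Profit = -€185 at Q = 7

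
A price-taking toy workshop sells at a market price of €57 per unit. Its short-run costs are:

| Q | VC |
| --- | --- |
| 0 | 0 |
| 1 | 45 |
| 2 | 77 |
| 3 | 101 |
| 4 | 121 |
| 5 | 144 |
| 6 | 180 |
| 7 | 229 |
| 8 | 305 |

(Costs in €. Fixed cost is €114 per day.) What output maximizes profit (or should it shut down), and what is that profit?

Q = 7; profit = €56

Profit at each row (π = 57Q − TC): Q=0: -114; Q=1: -102; Q=2: -77; Q=3: -44; Q=4: -7; Q=5: 27; Q=6: 48; Q=7: 56; Q=8: 37.
Profit is maximized at Q = 7. AVC there is 229/7 = €32.71 ≤ P, so producing beats shutting down (which would give -€114).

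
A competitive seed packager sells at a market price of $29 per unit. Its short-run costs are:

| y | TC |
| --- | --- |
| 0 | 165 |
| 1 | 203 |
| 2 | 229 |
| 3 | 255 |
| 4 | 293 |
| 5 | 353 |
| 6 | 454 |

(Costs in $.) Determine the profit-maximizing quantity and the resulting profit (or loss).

Tabulate TR − TC: y=0: -165; y=1: -174; y=2: -171; y=3: -168; y=4: -177; y=5: -208; y=6: -280.
Profit is highest at y = 0. Equivalently, the lowest AVC in the table is 90/3 ≈ $30 at y = 3, and P = $29 falls below it — price never covers variable cost, so the firm shuts down and loses only its fixed cost.

y = 0 (shut down); profit = -$165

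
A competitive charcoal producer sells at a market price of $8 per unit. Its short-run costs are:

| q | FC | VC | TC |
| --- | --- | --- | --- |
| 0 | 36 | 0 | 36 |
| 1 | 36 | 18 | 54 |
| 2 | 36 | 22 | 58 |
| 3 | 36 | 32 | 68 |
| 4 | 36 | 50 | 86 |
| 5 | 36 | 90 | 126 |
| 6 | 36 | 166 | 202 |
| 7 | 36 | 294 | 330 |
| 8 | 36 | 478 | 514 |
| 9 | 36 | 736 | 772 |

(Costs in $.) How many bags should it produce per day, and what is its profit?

q = 0 (shut down); profit = -$36

Compute π = P·q − TC at each output: q=0: -36; q=1: -46; q=2: -42; q=3: -44; q=4: -54; q=5: -86; q=6: -154; q=7: -274; q=8: -450; q=9: -700.
Profit is highest at q = 0. Equivalently, the lowest AVC in the table is 32/3 ≈ $10.67 at q = 3, and P = $8 falls below it — price never covers variable cost, so the firm shuts down and loses only its fixed cost.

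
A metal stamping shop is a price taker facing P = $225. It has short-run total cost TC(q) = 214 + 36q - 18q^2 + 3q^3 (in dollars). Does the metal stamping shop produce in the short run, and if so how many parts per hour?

Produce at q = 7

From TC, MC = TC'(q) = 36 - 36q + 9q^2 and AVC = VC/q = 36 - 18q + 3q^2.
AVC hits its minimum where MC = AVC, at q = 3, giving min AVC = 36 - 18·3 + 3·3^2 = $9.
P = $225 exceeds min AVC = $9, so the firm stays open.
P = MC gives -189 - 36q + 9q^2 = 0, with roots -3 and 7. Take the larger (rising MC): q* = 7.
Check: AVC at q = 7 is $57 ≤ P, so revenue covers variable cost.
Profit = P·q − TC = 225·7 − 613 = $962.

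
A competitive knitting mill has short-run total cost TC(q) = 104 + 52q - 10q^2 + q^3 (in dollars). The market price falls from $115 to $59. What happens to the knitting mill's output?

MC = 52 - 20q + 3q^2; the shutdown threshold is min AVC = $27 (at q = 5).
At P = $115 ≥ min AVC, set P = MC on the rising branch: q = 9.
At P = $59 ≥ min AVC, set P = MC: q = 7. The firm stays open but cuts output.

Output falls from 9 to 7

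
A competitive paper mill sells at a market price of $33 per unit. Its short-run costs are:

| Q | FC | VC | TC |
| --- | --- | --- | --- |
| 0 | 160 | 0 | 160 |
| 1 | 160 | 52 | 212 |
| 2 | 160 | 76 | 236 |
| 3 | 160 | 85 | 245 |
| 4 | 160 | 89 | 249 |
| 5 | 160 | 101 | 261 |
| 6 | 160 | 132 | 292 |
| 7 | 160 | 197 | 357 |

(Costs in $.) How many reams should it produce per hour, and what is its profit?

Compute π = P·Q − TC at each output: Q=0: -160; Q=1: -179; Q=2: -170; Q=3: -146; Q=4: -117; Q=5: -96; Q=6: -94; Q=7: -126.
Profit is maximized at Q = 6. AVC there is 132/6 = $22 ≤ P, so producing beats shutting down (which would give -$160).

Q = 6; profit = -$94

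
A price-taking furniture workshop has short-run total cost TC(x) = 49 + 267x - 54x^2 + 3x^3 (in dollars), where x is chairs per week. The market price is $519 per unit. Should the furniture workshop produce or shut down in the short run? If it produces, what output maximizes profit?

From TC, MC = TC'(x) = 267 - 108x + 9x^2 and AVC = VC/x = 267 - 54x + 3x^2.
AVC hits its minimum where MC = AVC, at x = 9, giving min AVC = 267 - 54·9 + 3·9^2 = $24.
Since P = $519 ≥ min AVC = $24, price covers variable cost and the firm should produce.
Solving P = MC: -252 - 108x + 9x^2 = 0 ⇒ x = -2 or 14. On the upward-sloping branch, x* = 14.
Check: AVC at x = 14 is $99 ≤ P, so revenue covers variable cost.
Profit = P·x − TC = 519·14 − 1435 = $5831.

Produce at x = 14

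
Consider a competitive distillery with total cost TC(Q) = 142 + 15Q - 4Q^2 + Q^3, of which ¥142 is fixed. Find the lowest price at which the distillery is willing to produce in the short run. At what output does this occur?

¥11 per unit, at Q = 2

The shutdown price is the minimum of AVC. VC = 15Q - 4Q^2 + Q^3, so AVC = 15 - 4Q + Q^2.
At the minimum of AVC, MC = AVC. MC = 15 - 8Q + 3Q^2; setting MC = AVC gives 2Q^2 - 4Q = 0, so Q = 2. min AVC = 11.
So the shutdown price is ¥11.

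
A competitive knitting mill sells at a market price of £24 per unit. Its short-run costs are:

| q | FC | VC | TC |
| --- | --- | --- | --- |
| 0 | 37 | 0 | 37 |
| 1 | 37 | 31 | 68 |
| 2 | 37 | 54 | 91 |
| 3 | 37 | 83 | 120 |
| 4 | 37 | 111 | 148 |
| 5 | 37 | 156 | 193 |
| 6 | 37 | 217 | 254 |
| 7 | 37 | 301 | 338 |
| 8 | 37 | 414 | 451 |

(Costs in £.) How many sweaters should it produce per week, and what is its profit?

Compute π = P·q − TC at each output: q=0: -37; q=1: -44; q=2: -43; q=3: -48; q=4: -52; q=5: -73; q=6: -110; q=7: -170; q=8: -259.
Profit is highest at q = 0. Equivalently, the lowest AVC in the table is 54/2 ≈ £27 at q = 2, and P = £24 falls below it — price never covers variable cost, so the firm shuts down and loses only its fixed cost.

q = 0 (shut down); profit = -£37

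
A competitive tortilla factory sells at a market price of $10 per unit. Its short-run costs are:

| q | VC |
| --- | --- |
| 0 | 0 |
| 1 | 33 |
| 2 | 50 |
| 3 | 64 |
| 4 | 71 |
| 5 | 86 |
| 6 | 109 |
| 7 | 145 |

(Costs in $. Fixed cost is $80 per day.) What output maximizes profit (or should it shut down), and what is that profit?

Tabulate TR − TC: q=0: -80; q=1: -103; q=2: -110; q=3: -114; q=4: -111; q=5: -116; q=6: -129; q=7: -155.
Profit is highest at q = 0. Equivalently, the lowest AVC in the table is 86/5 ≈ $17.20 at q = 5, and P = $10 falls below it — price never covers variable cost, so the firm shuts down and loses only its fixed cost.

q = 0 (shut down); profit = -$80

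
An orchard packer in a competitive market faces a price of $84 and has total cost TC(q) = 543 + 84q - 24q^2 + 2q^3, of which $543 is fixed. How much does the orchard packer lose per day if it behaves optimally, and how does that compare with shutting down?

Profit = -$31 at q = 8

AVC = 84 - 24q + 2q^2 has its minimum $12 at q = 6; price $84 clears that bar, so the firm operates.
With MC = 84 - 48q + 6q^2, P = MC on the upward-sloping part at q* = 8.
TR = 84·8 = 672. TC = 543 + 160 = 703. Profit = 672 − 703 = -$31.
Shutting down would mean losing the fixed cost of $543, so operating at a loss of $31 is better by $512.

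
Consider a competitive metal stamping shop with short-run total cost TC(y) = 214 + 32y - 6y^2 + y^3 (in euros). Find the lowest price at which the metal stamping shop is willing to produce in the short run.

€23 per unit

The firm shuts down when price falls below the minimum of average variable cost. AVC = VC/y = 32 - 6y + y^2.
At the minimum of AVC, MC = AVC. MC = 32 - 12y + 3y^2; setting MC = AVC gives 2y^2 - 6y = 0, so y = 3. min AVC = 23.
The firm shuts down for any P below €23.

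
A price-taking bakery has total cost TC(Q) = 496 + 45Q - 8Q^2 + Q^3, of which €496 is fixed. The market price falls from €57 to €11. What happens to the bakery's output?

MC = 45 - 16Q + 3Q^2; the shutdown threshold is min AVC = €29 (at Q = 4).
At P = €57 ≥ min AVC, set P = MC on the rising branch: Q = 6.
At P = €11 < min AVC = €29, price no longer covers variable cost at any output, so the firm shuts down: Q = 0.

Output falls from 6 to 0 (the firm shuts down)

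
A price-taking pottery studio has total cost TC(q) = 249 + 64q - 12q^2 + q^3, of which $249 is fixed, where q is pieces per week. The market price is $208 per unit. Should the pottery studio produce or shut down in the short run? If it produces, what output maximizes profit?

Produce at q = 12

Variable cost is VC = 64q - 12q^2 + q^3, so AVC = VC/q = 64 - 12q + q^2 and MC = dTC/dq = 64 - 24q + 3q^2.
AVC hits its minimum where MC = AVC, at q = 6, giving min AVC = 64 - 12·6 + 6^2 = $28.
Because $208 ≥ $28, revenue can cover variable cost; the firm operates.
Set P = MC: 208 = 64 - 24q + 3q^2 → -144 - 24q + 3q^2 = 0. The roots are q = -4 and q = 12; the profit-maximizing output is on the rising part of MC, so q* = 12.
Check: AVC at q = 12 is $64 ≤ P, so revenue covers variable cost.
Profit = P·q − TC = 208·12 − 1017 = $1479.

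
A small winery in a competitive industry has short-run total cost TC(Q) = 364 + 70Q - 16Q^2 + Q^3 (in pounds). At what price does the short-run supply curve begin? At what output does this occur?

£6 per unit, at Q = 8

The firm shuts down when price falls below the minimum of average variable cost. AVC = VC/Q = 70 - 16Q + Q^2.
dAVC/dQ = -16 + 2Q = 0 gives Q = 8. min AVC = 70 - 16·8 + 8^2 = 6.
For P < £6 the firm produces nothing.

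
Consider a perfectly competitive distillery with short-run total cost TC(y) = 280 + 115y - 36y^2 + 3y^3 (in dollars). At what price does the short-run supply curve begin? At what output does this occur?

The firm shuts down when price falls below the minimum of average variable cost. AVC = VC/y = 115 - 36y + 3y^2.
dAVC/dy = -36 + 6y = 0 gives y = 6. min AVC = 115 - 36·6 + 3·6^2 = 7.
The firm shuts down for any P below $7.

$7 per unit, at y = 6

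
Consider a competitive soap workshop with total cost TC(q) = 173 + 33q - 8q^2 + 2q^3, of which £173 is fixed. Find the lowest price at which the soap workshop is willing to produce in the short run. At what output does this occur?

£25 per unit, at q = 2

The firm shuts down when price falls below the minimum of average variable cost. AVC = VC/q = 33 - 8q + 2q^2.
At the minimum of AVC, MC = AVC. MC = 33 - 16q + 6q^2; setting MC = AVC gives 4q^2 - 8q = 0, so q = 2. min AVC = 25.
The firm shuts down for any P below £25.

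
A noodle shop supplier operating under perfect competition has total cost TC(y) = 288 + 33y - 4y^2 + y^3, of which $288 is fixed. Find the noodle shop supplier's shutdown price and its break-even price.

Shutdown price = $29; break-even price = $93

Shutdown price = min AVC. AVC = 33 - 4y + y^2, with vertex at y = 2 and minimum $29.
ATC = 288/y + 33 - 4y + y^2. Setting dATC/dy = −288/y^2 − 4 + 2y = 0 gives y = 6 (since 2·6^3 − 4·6^2 = 288).
min ATC = 288/6 + 33 − 4·6 + 6^2 = $93. That is the break-even price.
For $29 ≤ P < $93 the firm produces at a loss; below $29 it shuts down.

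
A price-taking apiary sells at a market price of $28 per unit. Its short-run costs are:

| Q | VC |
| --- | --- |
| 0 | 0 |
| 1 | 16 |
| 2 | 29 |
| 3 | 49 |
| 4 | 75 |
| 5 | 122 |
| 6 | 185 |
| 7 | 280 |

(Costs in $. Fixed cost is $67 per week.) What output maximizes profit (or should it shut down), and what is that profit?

Q = 4; profit = -$30

Compute π = P·Q − TC at each output: Q=0: -67; Q=1: -55; Q=2: -40; Q=3: -32; Q=4: -30; Q=5: -49; Q=6: -84; Q=7: -151.
Profit is maximized at Q = 4. AVC there is 75/4 = $18.75 ≤ P, so producing beats shutting down (which would give -$67).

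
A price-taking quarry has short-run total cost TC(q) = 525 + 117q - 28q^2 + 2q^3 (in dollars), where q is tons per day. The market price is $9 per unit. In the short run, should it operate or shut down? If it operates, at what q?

Strip out fixed cost: VC = 117q - 28q^2 + 2q^3. Then AVC = 117 - 28q + 2q^2 and MC = 117 - 56q + 6q^2.
The AVC parabola has its vertex at q = 28/4 = 7, where AVC = 117 - 28·7 + 2·7^2 = $19.
Since P = $9 < min AVC = $19, price fails to cover variable cost at any output.
Best response: produce nothing and absorb the $525 fixed cost.

Shut down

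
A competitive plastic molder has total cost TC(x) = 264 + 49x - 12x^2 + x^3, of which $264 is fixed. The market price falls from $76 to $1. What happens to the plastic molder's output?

Output falls from 9 to 0 (the firm shuts down)

MC = 49 - 24x + 3x^2; the shutdown threshold is min AVC = $13 (at x = 6).
With P = $76 above the shutdown price, P = MC gives x = 9.
At P = $1 < min AVC = $13, price no longer covers variable cost at any output, so the firm shuts down: x = 0.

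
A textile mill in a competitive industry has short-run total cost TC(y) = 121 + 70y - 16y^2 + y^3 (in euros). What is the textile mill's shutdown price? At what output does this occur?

€6 per unit, at y = 8

The firm shuts down when price falls below the minimum of average variable cost. AVC = VC/y = 70 - 16y + y^2.
At the minimum of AVC, MC = AVC. MC = 70 - 32y + 3y^2; setting MC = AVC gives 2y^2 - 16y = 0, so y = 8. min AVC = 6.
For P < €6 the firm produces nothing.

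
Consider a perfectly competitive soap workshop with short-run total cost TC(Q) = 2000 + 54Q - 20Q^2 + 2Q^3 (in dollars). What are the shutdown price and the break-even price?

AVC = 54 - 20Q + 2Q^2; minimized at Q = 5, giving min AVC = $4. That is the shutdown price.
ATC = 2000/Q + 54 - 20Q + 2Q^2. Setting dATC/dQ = −2000/Q^2 − 20 + 4Q = 0 gives Q = 10 (since 4·10^3 − 20·10^2 = 2000).
min ATC = 2000/10 + 54 − 20·10 + 2·10^2 = $254. That is the break-even price.
For $4 ≤ P < $254 the firm produces at a loss; below $4 it shuts down.

Shutdown price = $4; break-even price = $254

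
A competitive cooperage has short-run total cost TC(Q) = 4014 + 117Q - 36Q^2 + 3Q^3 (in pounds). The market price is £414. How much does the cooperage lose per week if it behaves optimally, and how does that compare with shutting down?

AVC = 117 - 36Q + 3Q^2; min AVC = £9 at Q = 6. Since P = £414 ≥ min AVC, the firm produces.
With MC = 117 - 72Q + 9Q^2, P = MC on the upward-sloping part at Q* = 11.
TR = 414·11 = 4554. TC = 4014 + 924 = 4938. Profit = 4554 − 4938 = -£384.
Shutting down would mean losing the fixed cost of £4014, so operating at a loss of £384 is better by £3630.

Profit = -£384 at Q = 11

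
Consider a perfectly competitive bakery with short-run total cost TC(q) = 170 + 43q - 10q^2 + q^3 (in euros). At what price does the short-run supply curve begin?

The firm shuts down when price falls below the minimum of average variable cost. AVC = VC/q = 43 - 10q + q^2.
At the minimum of AVC, MC = AVC. MC = 43 - 20q + 3q^2; setting MC = AVC gives 2q^2 - 10q = 0, so q = 5. min AVC = 18.
The firm shuts down for any P below €18.

€18 per unit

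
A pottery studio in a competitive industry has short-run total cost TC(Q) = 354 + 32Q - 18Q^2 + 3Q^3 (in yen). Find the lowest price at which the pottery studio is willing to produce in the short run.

Short-run supply begins at min AVC. From VC = 32Q - 18Q^2 + 3Q^3, AVC = 32 - 18Q + 3Q^2.
At the minimum of AVC, MC = AVC. MC = 32 - 36Q + 9Q^2; setting MC = AVC gives 6Q^2 - 18Q = 0, so Q = 3. min AVC = 5.
So the shutdown price is ¥5.

¥5 per unit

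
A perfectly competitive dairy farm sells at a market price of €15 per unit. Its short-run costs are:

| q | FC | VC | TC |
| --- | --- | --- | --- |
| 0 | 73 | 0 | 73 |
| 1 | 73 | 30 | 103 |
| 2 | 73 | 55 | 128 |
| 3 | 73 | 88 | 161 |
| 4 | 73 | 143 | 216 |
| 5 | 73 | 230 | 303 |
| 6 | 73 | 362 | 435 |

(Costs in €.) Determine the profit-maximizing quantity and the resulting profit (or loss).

q = 0 (shut down); profit = -€73

Compute π = P·q − TC at each output: q=0: -73; q=1: -88; q=2: -98; q=3: -116; q=4: -156; q=5: -228; q=6: -345.
Profit is highest at q = 0. Equivalently, the lowest AVC in the table is 55/2 ≈ €27.50 at q = 2, and P = €15 falls below it — price never covers variable cost, so the firm shuts down and loses only its fixed cost.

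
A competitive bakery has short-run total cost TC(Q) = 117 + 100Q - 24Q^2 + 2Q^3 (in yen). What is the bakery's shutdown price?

¥28 per unit

The shutdown price is the minimum of AVC. VC = 100Q - 24Q^2 + 2Q^3, so AVC = 100 - 24Q + 2Q^2.
dAVC/dQ = -24 + 4Q = 0 gives Q = 6. min AVC = 100 - 24·6 + 2·6^2 = 28.
The firm shuts down for any P below ¥28.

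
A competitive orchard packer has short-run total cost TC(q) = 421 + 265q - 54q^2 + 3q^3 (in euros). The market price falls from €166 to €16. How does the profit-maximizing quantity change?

AVC = 265 - 54q + 3q^2, minimized at q = 9 where min AVC = €22. MC = 265 - 108q + 9q^2.
With P = €166 above the shutdown price, P = MC gives q = 11.
At P = €16 < min AVC = €22, price no longer covers variable cost at any output, so the firm shuts down: q = 0.

Output falls from 11 to 0 (the firm shuts down)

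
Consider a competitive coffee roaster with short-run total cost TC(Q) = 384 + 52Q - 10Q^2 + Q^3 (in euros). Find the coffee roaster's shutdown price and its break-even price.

Shutdown price = min AVC. AVC = 52 - 10Q + Q^2, with vertex at Q = 5 and minimum €27.
ATC = 384/Q + 52 - 10Q + Q^2. Setting dATC/dQ = −384/Q^2 − 10 + 2Q = 0 gives Q = 8 (since 2·8^3 − 10·8^2 = 384).
min ATC = 384/8 + 52 − 10·8 + 8^2 = €84. That is the break-even price.
For €27 ≤ P < €84 the firm produces at a loss; below €27 it shuts down.

Shutdown price = €27; break-even price = €84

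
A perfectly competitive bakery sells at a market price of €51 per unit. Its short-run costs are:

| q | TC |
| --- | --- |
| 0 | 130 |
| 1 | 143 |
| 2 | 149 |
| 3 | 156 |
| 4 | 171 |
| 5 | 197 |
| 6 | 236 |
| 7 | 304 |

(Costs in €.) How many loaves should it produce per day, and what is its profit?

Tabulate TR − TC: q=0: -130; q=1: -92; q=2: -47; q=3: -3; q=4: 33; q=5: 58; q=6: 70; q=7: 53.
Profit is maximized at q = 6. AVC there is 106/6 = €17.67 ≤ P, so producing beats shutting down (which would give -€130).

q = 6; profit = €70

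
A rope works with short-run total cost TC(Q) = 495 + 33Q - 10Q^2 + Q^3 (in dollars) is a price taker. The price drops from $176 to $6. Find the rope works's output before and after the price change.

Output falls from 11 to 0 (the firm shuts down)

AVC = 33 - 10Q + Q^2, minimized at Q = 5 where min AVC = $8. MC = 33 - 20Q + 3Q^2.
At P = $176 ≥ min AVC, set P = MC on the rising branch: Q = 11.
At P = $6 < min AVC = $8, price no longer covers variable cost at any output, so the firm shuts down: Q = 0.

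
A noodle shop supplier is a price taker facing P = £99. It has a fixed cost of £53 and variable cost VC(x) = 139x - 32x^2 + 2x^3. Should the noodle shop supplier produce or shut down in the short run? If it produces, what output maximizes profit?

Produce at x = 10

Variable cost is VC = 139x - 32x^2 + 2x^3, so AVC = VC/x = 139 - 32x + 2x^2 and MC = dTC/dx = 139 - 64x + 6x^2.
The AVC parabola has its vertex at x = 32/4 = 8, where AVC = 139 - 32·8 + 2·8^2 = £11.
Since P = £99 ≥ min AVC = £11, price covers variable cost and the firm should produce.
P = MC gives 40 - 64x + 6x^2 = 0, with roots 2/3 and 10. Take the larger (rising MC): x* = 10.
Check: AVC at x = 10 is £19 ≤ P, so revenue covers variable cost.
Profit = P·x − TC = 99·10 − 243 = £747.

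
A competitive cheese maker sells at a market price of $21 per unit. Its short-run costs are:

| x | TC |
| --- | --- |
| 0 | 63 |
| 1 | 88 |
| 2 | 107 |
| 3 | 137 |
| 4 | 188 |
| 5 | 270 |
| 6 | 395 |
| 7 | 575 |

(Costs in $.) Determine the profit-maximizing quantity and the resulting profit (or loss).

x = 0 (shut down); profit = -$63

Tabulate TR − TC: x=0: -63; x=1: -67; x=2: -65; x=3: -74; x=4: -104; x=5: -165; x=6: -269; x=7: -428.
Profit is highest at x = 0. Equivalently, the lowest AVC in the table is 44/2 ≈ $22 at x = 2, and P = $21 falls below it — price never covers variable cost, so the firm shuts down and loses only its fixed cost.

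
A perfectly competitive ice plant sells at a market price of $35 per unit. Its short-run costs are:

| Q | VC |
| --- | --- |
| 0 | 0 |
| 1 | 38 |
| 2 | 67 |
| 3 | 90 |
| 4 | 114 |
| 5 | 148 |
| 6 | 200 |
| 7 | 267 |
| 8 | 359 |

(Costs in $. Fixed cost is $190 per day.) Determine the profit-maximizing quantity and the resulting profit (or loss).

Tabulate TR − TC: Q=0: -190; Q=1: -193; Q=2: -187; Q=3: -175; Q=4: -164; Q=5: -163; Q=6: -180; Q=7: -212; Q=8: -269.
Profit is maximized at Q = 5. AVC there is 148/5 = $29.60 ≤ P, so producing beats shutting down (which would give -$190).

Q = 5; profit = -$163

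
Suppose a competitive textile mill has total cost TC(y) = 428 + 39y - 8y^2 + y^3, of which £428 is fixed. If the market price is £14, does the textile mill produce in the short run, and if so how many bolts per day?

Strip out fixed cost: VC = 39y - 8y^2 + y^3. Then AVC = 39 - 8y + y^2 and MC = 39 - 16y + 3y^2.
The AVC parabola has its vertex at y = 8/2 = 4, where AVC = 39 - 8·4 + 4^2 = £23.
With P < min AVC (£14 < £23), every unit sold adds to the loss.
Best response: produce nothing and absorb the £428 fixed cost.

Shut down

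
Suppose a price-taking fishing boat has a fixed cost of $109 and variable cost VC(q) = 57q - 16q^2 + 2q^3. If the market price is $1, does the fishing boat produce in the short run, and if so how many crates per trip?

Shut down

Strip out fixed cost: VC = 57q - 16q^2 + 2q^3. Then AVC = 57 - 16q + 2q^2 and MC = 57 - 32q + 6q^2.
The AVC parabola has its vertex at q = 16/4 = 4, where AVC = 57 - 16·4 + 2·4^2 = $25.
With P < min AVC ($1 < $25), every unit sold adds to the loss.
Shutting down limits the loss to fixed cost, $109.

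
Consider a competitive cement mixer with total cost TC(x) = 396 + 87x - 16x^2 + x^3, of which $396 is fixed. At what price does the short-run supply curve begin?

The firm shuts down when price falls below the minimum of average variable cost. AVC = VC/x = 87 - 16x + x^2.
dAVC/dx = -16 + 2x = 0 gives x = 8. min AVC = 87 - 16·8 + 8^2 = 23.
So the shutdown price is $23.

$23 per unit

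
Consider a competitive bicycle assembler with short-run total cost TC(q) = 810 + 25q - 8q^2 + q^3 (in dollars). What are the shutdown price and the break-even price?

Shutdown price = $9; break-even price = $124

AVC = 25 - 8q + q^2; minimized at q = 4, giving min AVC = $9. That is the shutdown price.
ATC = 810/q + 25 - 8q + q^2. Setting dATC/dq = −810/q^2 − 8 + 2q = 0 gives q = 9 (since 2·9^3 − 8·9^2 = 810).
min ATC = 810/9 + 25 − 8·9 + 9^2 = $124. That is the break-even price.
For $9 ≤ P < $124 the firm produces at a loss; below $9 it shuts down.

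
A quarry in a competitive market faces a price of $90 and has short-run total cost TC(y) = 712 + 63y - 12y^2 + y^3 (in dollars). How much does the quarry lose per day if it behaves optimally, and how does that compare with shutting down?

AVC = 63 - 12y + y^2; min AVC = $27 at y = 6. Since P = $90 ≥ min AVC, the firm produces.
With MC = 63 - 24y + 3y^2, P = MC on the upward-sloping part at y* = 9.
TR = 90·9 = 810. TC = 712 + 324 = 1036. Profit = 810 − 1036 = -$226.
By producing, the firm covers all variable cost plus $486 of fixed cost; shutting down would lose the full $712.

Profit = -$226 at y = 9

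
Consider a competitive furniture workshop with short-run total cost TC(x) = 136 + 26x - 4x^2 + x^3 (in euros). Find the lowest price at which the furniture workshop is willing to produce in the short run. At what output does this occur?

The shutdown price is the minimum of AVC. VC = 26x - 4x^2 + x^3, so AVC = 26 - 4x + x^2.
At the minimum of AVC, MC = AVC. MC = 26 - 8x + 3x^2; setting MC = AVC gives 2x^2 - 4x = 0, so x = 2. min AVC = 22.
The firm shuts down for any P below €22.

€22 per unit, at x = 2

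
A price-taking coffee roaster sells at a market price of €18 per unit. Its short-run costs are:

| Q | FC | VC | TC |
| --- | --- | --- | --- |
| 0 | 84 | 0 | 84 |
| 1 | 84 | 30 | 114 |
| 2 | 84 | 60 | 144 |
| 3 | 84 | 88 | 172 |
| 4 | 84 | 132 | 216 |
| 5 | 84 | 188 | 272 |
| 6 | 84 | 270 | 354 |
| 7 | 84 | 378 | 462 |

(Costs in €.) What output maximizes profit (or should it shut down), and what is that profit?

Profit at each row (π = 18Q − TC): Q=0: -84; Q=1: -96; Q=2: -108; Q=3: -118; Q=4: -144; Q=5: -182; Q=6: -246; Q=7: -336.
Profit is highest at Q = 0. Equivalently, the lowest AVC in the table is 88/3 ≈ €29.33 at Q = 3, and P = €18 falls below it — price never covers variable cost, so the firm shuts down and loses only its fixed cost.

Q = 0 (shut down); profit = -€84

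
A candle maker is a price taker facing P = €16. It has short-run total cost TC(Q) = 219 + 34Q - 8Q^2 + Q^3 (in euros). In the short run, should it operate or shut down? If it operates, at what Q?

Variable cost is VC = 34Q - 8Q^2 + Q^3, so AVC = VC/Q = 34 - 8Q + Q^2 and MC = dTC/dQ = 34 - 16Q + 3Q^2.
AVC is minimized where dAVC/dQ = -8 + 2Q = 0, at Q = 4; min AVC = 34 - 8·4 + 4^2 = €18.
P = €16 lies below min AVC = €18; no output level covers variable cost.
The firm minimizes its loss by shutting down and losing only its fixed cost of €219.

Shut down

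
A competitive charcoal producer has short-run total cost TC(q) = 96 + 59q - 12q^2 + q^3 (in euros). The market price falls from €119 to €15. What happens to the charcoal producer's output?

Output falls from 10 to 0 (the firm shuts down)

AVC = 59 - 12q + q^2, minimized at q = 6 where min AVC = €23. MC = 59 - 24q + 3q^2.
With P = €119 above the shutdown price, P = MC gives q = 10.
At P = €15 < min AVC = €23, price no longer covers variable cost at any output, so the firm shuts down: q = 0.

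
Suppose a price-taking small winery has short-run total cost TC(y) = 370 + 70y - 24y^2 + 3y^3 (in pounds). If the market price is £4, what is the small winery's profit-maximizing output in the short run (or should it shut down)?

Strip out fixed cost: VC = 70y - 24y^2 + 3y^3. Then AVC = 70 - 24y + 3y^2 and MC = 70 - 48y + 9y^2.
The AVC parabola has its vertex at y = 24/6 = 4, where AVC = 70 - 24·4 + 3·4^2 = £22.
P = £4 lies below min AVC = £22; no output level covers variable cost.
Shutting down limits the loss to fixed cost, £370.

Shut down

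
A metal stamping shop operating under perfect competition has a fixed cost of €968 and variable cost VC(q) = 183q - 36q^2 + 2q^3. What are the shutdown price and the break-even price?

Shutdown price = €21; break-even price = €117

AVC = 183 - 36q + 2q^2; minimized at q = 9, giving min AVC = €21. That is the shutdown price.
ATC = 968/q + 183 - 36q + 2q^2. Setting dATC/dq = −968/q^2 − 36 + 4q = 0 gives q = 11 (since 4·11^3 − 36·11^2 = 968).
min ATC = 968/11 + 183 − 36·11 + 2·11^2 = €117. That is the break-even price.
Between these two prices the firm operates at a loss; above €117 it earns a profit.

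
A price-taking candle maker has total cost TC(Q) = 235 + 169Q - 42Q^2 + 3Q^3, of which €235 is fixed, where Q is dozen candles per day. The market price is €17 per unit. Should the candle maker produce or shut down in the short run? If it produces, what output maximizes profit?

Strip out fixed cost: VC = 169Q - 42Q^2 + 3Q^3. Then AVC = 169 - 42Q + 3Q^2 and MC = 169 - 84Q + 9Q^2.
The AVC parabola has its vertex at Q = 42/6 = 7, where AVC = 169 - 42·7 + 3·7^2 = €22.
P = €17 lies below min AVC = €22; no output level covers variable cost.
The firm minimizes its loss by shutting down and losing only its fixed cost of €235.

Shut down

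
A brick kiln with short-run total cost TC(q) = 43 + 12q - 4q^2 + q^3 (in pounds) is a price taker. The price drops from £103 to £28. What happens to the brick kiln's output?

AVC = 12 - 4q + q^2, minimized at q = 2 where min AVC = £8. MC = 12 - 8q + 3q^2.
At P = £103 ≥ min AVC, set P = MC on the rising branch: q = 7.
At P = £28 ≥ min AVC, set P = MC: q = 4. The firm stays open but cuts output.

Output falls from 7 to 4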